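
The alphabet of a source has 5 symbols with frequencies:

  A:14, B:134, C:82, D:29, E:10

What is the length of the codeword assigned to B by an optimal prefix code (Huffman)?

Huffman merges, smallest pair first:
merge E(10) and A(14): 24
merge 24 and D(29): 53
merge 53 and C(82): 135
merge B(134) and 135: 269
B sits one level below the root: a 1-bit codeword.

1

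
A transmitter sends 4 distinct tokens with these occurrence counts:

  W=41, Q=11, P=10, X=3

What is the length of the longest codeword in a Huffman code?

Merge the two lowest-weight nodes at each step:
combine X(3), P(10) → 13
combine Q(11), 13 → 24
combine 24, W(41) → 65
Maximum depth reached is 3.

3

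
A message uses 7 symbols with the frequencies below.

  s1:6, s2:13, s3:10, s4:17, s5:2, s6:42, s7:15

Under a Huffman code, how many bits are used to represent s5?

Huffman merges, smallest pair first:
s5(2) + s1(6) → 8
8 + s3(10) → 18
s2(13) + s7(15) → 28
s4(17) + 18 → 35
28 + 35 → 63
s6(42) + 63 → 105
The subtree containing s5 is merged 5 times, so code length = 5.

5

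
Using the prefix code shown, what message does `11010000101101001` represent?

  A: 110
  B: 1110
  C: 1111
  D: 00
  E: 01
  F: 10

Read left to right; each codeword is recognised as soon as it completes (prefix code):
  110→A | 10→F | 00→D | 01→E | 01→E | 10→F | 10→F | 01→E
Decoded message: AFDEEFFE

AFDEEFFE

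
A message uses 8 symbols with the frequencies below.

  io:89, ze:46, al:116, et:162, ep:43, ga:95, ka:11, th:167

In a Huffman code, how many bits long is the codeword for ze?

4

Build the tree from the bottom:
ka(11) + ep(43) → 54
ze(46) + 54 → 100
io(89) + ga(95) → 184
100 + al(116) → 216
et(162) + th(167) → 329
184 + 216 → 400
329 + 400 → 729
ze's leaf is at depth 4, giving a 4-bit codeword.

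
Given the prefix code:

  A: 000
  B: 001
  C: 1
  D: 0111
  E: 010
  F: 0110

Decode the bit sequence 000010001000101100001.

AEBACFAC

Read left to right; each codeword is recognised as soon as it completes (prefix code):
  000→A | 010→E | 001→B | 000→A | 1→C | 0110→F | 000→A | 1→C
Decoded message: AEBACFAC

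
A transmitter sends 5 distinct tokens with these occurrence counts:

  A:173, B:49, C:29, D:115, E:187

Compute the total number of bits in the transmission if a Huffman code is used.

1184

Merge the two smallest weights repeatedly:
C(29) + B(49) → 78
78 + D(115) → 193
A(173) + E(187) → 360
193 + 360 → 553
The encoded length is the sum of every internal node's weight: 78 + 193 + 360 + 553 = 1184 bits.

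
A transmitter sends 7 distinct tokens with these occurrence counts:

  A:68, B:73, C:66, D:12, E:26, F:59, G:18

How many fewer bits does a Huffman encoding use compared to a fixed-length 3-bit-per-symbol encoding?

121

Fixed-length: 3 bits × 322 symbols = 966 bits.
Huffman merges:
merge D(12) and G(18): 30
merge E(26) and 30: 56
merge 56 and F(59): 115
merge C(66) and A(68): 134
merge B(73) and 115: 188
merge 134 and 188: 322
Huffman total = 30 + 56 + 115 + 134 + 188 + 322 = 845 bits.
Saving = 966 − 845 = 121 bits.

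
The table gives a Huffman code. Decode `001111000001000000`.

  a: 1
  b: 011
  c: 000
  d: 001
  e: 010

daaacdcc

Read left to right; each codeword is recognised as soon as it completes (prefix code):
  001→d | 1→a | 1→a | 1→a | 000→c | 001→d | 000→c | 000→c
Decoded message: daaacdcc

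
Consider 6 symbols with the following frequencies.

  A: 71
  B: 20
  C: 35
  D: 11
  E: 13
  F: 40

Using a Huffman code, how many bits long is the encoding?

448

Greedily combine the two least-frequent nodes:
merge D(11) and E(13): 24
merge B(20) and 24: 44
merge C(35) and F(40): 75
merge 44 and A(71): 115
merge 75 and 115: 190
The encoded length is the sum of every internal node's weight: 24 + 44 + 75 + 115 + 190 = 448 bits.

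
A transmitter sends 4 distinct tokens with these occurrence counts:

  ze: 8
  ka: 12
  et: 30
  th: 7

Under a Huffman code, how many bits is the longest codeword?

Merge the two lowest-weight nodes at each step:
merge th(7) and ze(8): 15
merge ka(12) and 15: 27
merge 27 and et(30): 57
The first pair merged (th, ze) ends up deepest, at depth 3.

3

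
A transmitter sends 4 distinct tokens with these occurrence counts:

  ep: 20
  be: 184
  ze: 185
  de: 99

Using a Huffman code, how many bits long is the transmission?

Merge the two smallest weights repeatedly:
combine ep(20), de(99) → 119
combine 119, be(184) → 303
combine ze(185), 303 → 488
Total encoded bits = sum of merged weights = 119 + 303 + 488 = 910.

910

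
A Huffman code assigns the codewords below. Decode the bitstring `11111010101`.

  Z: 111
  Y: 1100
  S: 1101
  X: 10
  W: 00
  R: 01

Read left to right; each codeword is recognised as soon as it completes (prefix code):
  111→Z | 1101→S | 01→R | 01→R
Decoded message: ZSRR

ZSRR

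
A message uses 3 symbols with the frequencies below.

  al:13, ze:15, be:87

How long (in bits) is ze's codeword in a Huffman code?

2

Build the tree from the bottom:
merge al(13) and ze(15): 28
merge 28 and be(87): 115
The subtree containing ze is merged 2 times, so code length = 2.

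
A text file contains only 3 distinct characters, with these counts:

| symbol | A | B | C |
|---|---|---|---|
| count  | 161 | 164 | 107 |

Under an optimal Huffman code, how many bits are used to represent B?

Repeatedly merge the two smallest:
combine C(107), A(161) → 268
combine B(164), 268 → 432
B is merged only at the final step, so code length = 1.

1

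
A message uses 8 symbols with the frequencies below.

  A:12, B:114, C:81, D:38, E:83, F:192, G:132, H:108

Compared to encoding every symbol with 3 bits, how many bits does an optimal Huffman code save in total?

143

Fixed-length: 3 bits × 760 symbols = 2280 bits.
Huffman merges:
A(12) + D(38) → 50
50 + C(81) → 131
E(83) + H(108) → 191
B(114) + 131 → 245
G(132) + 191 → 323
F(192) + 245 → 437
323 + 437 → 760
Huffman total = 50 + 131 + 191 + 245 + 323 + 437 + 760 = 2137 bits.
Saving = 2280 − 2137 = 143 bits.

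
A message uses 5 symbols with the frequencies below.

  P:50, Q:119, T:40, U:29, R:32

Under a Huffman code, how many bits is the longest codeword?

Merge the two lowest-weight nodes at each step:
merge U(29) and R(32): 61
merge T(40) and P(50): 90
merge 61 and 90: 151
merge Q(119) and 151: 270
Maximum depth reached is 3.

3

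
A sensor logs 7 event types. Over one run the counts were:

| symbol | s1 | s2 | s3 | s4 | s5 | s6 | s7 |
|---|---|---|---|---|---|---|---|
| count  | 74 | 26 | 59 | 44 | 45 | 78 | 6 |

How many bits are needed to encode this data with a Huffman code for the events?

876

Greedily combine the two least-frequent nodes:
merge s7(6) and s2(26): 32
merge 32 and s4(44): 76
merge s5(45) and s3(59): 104
merge s1(74) and 76: 150
merge s6(78) and 104: 182
merge 150 and 182: 332
Total encoded bits = sum of merged weights = 32 + 76 + 104 + 150 + 182 + 332 = 876.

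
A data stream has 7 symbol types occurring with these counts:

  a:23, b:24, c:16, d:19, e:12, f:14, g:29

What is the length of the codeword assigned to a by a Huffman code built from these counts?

Huffman merges, smallest pair first:
e(12) + f(14) → 26
c(16) + d(19) → 35
a(23) + b(24) → 47
26 + g(29) → 55
35 + 47 → 82
55 + 82 → 137
The subtree containing a is merged 3 times, so code length = 3.

3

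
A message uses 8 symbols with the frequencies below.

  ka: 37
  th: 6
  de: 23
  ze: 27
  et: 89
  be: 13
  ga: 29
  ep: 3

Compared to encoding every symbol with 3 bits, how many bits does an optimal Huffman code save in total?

Fixed-length: 3 bits × 227 symbols = 681 bits.
Huffman merges:
combine ep(3), th(6) → 9
combine 9, be(13) → 22
combine 22, de(23) → 45
combine ze(27), ga(29) → 56
combine ka(37), 45 → 82
combine 56, 82 → 138
combine et(89), 138 → 227
Huffman total = 9 + 22 + 45 + 56 + 82 + 138 + 227 = 579 bits.
Saving = 681 − 579 = 102 bits.

102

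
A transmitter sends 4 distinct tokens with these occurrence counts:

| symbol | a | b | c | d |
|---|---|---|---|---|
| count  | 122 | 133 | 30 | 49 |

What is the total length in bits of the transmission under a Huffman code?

Build the Huffman tree bottom-up:
combine c(30), d(49) → 79
combine 79, a(122) → 201
combine b(133), 201 → 334
Each symbol's bit-cost is frequency × depth; summing gives 614 bits (equivalently 79 + 201 + 334).

614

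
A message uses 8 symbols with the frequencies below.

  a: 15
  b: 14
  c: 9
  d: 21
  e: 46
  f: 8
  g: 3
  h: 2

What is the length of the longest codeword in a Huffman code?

Merge the two lowest-weight nodes at each step:
h(2) + g(3) → 5
5 + f(8) → 13
c(9) + 13 → 22
b(14) + a(15) → 29
d(21) + 22 → 43
29 + 43 → 72
e(46) + 72 → 118
The first pair merged (h, g) ends up deepest, at depth 6.

6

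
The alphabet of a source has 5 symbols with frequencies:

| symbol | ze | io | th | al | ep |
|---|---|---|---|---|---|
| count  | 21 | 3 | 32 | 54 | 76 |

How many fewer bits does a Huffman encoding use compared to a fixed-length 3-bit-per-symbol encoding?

182

Fixed-length: 3 bits × 186 symbols = 558 bits.
Huffman merges:
combine io(3), ze(21) → 24
combine 24, th(32) → 56
combine al(54), 56 → 110
combine ep(76), 110 → 186
Huffman total = 24 + 56 + 110 + 186 = 376 bits.
Saving = 558 − 376 = 182 bits.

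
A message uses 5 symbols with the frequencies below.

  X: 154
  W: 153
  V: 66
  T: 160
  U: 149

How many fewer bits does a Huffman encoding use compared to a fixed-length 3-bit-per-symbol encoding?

Fixed-length: 3 bits × 682 symbols = 2046 bits.
Huffman merges:
merge V(66) and U(149): 215
merge W(153) and X(154): 307
merge T(160) and 215: 375
merge 307 and 375: 682
Huffman total = 215 + 307 + 375 + 682 = 1579 bits.
Saving = 2046 − 1579 = 467 bits.

467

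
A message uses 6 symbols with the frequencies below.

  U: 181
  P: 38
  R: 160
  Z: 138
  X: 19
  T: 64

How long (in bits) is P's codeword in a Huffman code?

4

Repeatedly merge the two smallest:
merge X(19) and P(38): 57
merge 57 and T(64): 121
merge 121 and Z(138): 259
merge R(160) and U(181): 341
merge 259 and 341: 600
P sits 4 levels below the root, so its codeword is 4 bits.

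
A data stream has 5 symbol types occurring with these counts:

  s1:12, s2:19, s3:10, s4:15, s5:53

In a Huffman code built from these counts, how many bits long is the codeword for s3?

3

Repeatedly merge the two smallest:
combine s3(10), s1(12) → 22
combine s4(15), s2(19) → 34
combine 22, 34 → 56
combine s5(53), 56 → 109
The subtree containing s3 is merged 3 times, so code length = 3.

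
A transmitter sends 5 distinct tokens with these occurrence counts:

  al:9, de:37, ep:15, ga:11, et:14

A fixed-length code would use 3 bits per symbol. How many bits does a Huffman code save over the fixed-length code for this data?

Fixed-length: 3 bits × 86 symbols = 258 bits.
Huffman merges:
combine al(9), ga(11) → 20
combine et(14), ep(15) → 29
combine 20, 29 → 49
combine de(37), 49 → 86
Huffman total = 20 + 29 + 49 + 86 = 184 bits.
Saving = 258 − 184 = 74 bits.

74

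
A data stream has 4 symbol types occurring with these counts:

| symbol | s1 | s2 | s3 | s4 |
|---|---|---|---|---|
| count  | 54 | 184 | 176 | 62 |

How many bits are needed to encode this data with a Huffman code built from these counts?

884

Greedily combine the two least-frequent nodes:
merge s1(54) and s4(62): 116
merge 116 and s3(176): 292
merge s2(184) and 292: 476
Total encoded bits = sum of merged weights = 116 + 292 + 476 = 884.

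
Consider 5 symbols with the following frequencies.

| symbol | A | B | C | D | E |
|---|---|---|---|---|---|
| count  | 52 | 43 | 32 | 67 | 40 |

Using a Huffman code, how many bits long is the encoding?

540

Merge the two smallest weights repeatedly:
C(32) + E(40) → 72
B(43) + A(52) → 95
D(67) + 72 → 139
95 + 139 → 234
Total encoded bits = sum of merged weights = 72 + 95 + 139 + 234 = 540.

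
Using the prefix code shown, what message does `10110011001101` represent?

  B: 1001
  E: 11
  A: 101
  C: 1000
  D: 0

ABBA

Read left to right; each codeword is recognised as soon as it completes (prefix code):
  101→A | 1001→B | 1001→B | 101→A
Decoded message: ABBA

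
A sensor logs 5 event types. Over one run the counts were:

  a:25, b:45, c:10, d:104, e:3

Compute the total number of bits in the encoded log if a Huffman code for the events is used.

Build the Huffman tree bottom-up:
combine e(3), c(10) → 13
combine 13, a(25) → 38
combine 38, b(45) → 83
combine 83, d(104) → 187
Total encoded bits = sum of merged weights = 13 + 38 + 83 + 187 = 321.

321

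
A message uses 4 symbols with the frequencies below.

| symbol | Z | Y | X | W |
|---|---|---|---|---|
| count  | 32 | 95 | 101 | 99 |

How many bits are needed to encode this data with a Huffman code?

654

Greedily combine the two least-frequent nodes:
Z(32) + Y(95) → 127
W(99) + X(101) → 200
127 + 200 → 327
The encoded length is the sum of every internal node's weight: 127 + 200 + 327 = 654 bits.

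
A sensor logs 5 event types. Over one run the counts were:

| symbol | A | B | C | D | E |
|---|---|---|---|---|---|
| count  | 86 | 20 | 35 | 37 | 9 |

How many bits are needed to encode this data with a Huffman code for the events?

Build the Huffman tree bottom-up:
combine E(9), B(20) → 29
combine 29, C(35) → 64
combine D(37), 64 → 101
combine A(86), 101 → 187
Total encoded bits = sum of merged weights = 29 + 64 + 101 + 187 = 381.

381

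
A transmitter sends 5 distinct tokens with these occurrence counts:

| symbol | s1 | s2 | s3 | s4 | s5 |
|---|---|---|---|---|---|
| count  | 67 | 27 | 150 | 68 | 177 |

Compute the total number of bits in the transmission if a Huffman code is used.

Build the Huffman tree bottom-up:
merge s2(27) and s1(67): 94
merge s4(68) and 94: 162
merge s3(150) and 162: 312
merge s5(177) and 312: 489
The encoded length is the sum of every internal node's weight: 94 + 162 + 312 + 489 = 1057 bits.

1057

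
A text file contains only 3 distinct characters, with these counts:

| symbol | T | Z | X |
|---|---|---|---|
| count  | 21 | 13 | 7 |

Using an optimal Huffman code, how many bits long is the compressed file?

61

Greedily combine the two least-frequent nodes:
X(7) + Z(13) → 20
20 + T(21) → 41
Each symbol's bit-cost is frequency × depth; summing gives 61 bits (equivalently 20 + 41).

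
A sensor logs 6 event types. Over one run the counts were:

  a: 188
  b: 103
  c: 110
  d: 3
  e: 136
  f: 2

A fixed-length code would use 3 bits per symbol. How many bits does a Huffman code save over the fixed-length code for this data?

Fixed-length: 3 bits × 542 symbols = 1626 bits.
Huffman merges:
combine f(2), d(3) → 5
combine 5, b(103) → 108
combine 108, c(110) → 218
combine e(136), a(188) → 324
combine 218, 324 → 542
Huffman total = 5 + 108 + 218 + 324 + 542 = 1197 bits.
Saving = 1626 − 1197 = 429 bits.

429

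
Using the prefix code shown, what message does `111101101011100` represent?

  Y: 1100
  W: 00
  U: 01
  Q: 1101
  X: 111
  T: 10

XTQUY

Read left to right; each codeword is recognised as soon as it completes (prefix code):
  111→X | 10→T | 1101→Q | 01→U | 1100→Y
Decoded message: XTQUY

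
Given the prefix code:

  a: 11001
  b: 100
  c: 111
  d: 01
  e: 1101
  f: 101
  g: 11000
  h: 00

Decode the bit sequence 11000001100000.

ghgh

Read left to right; each codeword is recognised as soon as it completes (prefix code):
  11000→g | 00→h | 11000→g | 00→h
Decoded message: ghgh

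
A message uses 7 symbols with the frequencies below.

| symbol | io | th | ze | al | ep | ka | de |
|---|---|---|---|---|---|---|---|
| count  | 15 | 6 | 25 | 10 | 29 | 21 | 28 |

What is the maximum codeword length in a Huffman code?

Merge the two lowest-weight nodes at each step:
merge th(6) and al(10): 16
merge io(15) and 16: 31
merge ka(21) and ze(25): 46
merge de(28) and ep(29): 57
merge 31 and 46: 77
merge 57 and 77: 134
The first pair merged (th, al) ends up deepest, at depth 4.

4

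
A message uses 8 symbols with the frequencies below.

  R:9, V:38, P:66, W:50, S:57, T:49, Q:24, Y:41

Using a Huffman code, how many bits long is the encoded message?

969

Merge the two smallest weights repeatedly:
combine R(9), Q(24) → 33
combine 33, V(38) → 71
combine Y(41), T(49) → 90
combine W(50), S(57) → 107
combine P(66), 71 → 137
combine 90, 107 → 197
combine 137, 197 → 334
Each symbol's bit-cost is frequency × depth; summing gives 969 bits (equivalently 33 + 71 + 90 + 107 + 137 + 197 + 334).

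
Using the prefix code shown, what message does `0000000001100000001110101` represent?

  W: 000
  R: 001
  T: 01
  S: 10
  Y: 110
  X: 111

Read left to right; each codeword is recognised as soon as it completes (prefix code):
  000→W | 000→W | 000→W | 110→Y | 000→W | 000→W | 111→X | 01→T | 01→T
Decoded message: WWWYWWXTT

WWWYWWXTT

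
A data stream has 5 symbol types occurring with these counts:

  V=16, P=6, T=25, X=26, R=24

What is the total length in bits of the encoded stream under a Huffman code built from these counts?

216

Merge the two smallest weights repeatedly:
P(6) + V(16) → 22
22 + R(24) → 46
T(25) + X(26) → 51
46 + 51 → 97
Each symbol's bit-cost is frequency × depth; summing gives 216 bits (equivalently 22 + 46 + 51 + 97).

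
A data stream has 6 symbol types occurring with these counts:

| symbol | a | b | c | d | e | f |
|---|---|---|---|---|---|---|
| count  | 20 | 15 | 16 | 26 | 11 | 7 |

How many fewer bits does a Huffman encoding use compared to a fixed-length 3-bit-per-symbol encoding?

Fixed-length: 3 bits × 95 symbols = 285 bits.
Huffman merges:
combine f(7), e(11) → 18
combine b(15), c(16) → 31
combine 18, a(20) → 38
combine d(26), 31 → 57
combine 38, 57 → 95
Huffman total = 18 + 31 + 38 + 57 + 95 = 239 bits.
Saving = 285 − 239 = 46 bits.

46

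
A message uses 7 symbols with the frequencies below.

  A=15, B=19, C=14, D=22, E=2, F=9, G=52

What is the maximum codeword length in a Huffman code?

5

Merge the two lowest-weight nodes at each step:
merge E(2) and F(9): 11
merge 11 and C(14): 25
merge A(15) and B(19): 34
merge D(22) and 25: 47
merge 34 and 47: 81
merge G(52) and 81: 133
The first pair merged (E, F) ends up deepest, at depth 5.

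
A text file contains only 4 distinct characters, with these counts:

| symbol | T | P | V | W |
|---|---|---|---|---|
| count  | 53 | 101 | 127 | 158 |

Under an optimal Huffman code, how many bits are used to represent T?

Repeatedly merge the two smallest:
combine T(53), P(101) → 154
combine V(127), 154 → 281
combine W(158), 281 → 439
T's leaf is at depth 3, giving a 3-bit codeword.

3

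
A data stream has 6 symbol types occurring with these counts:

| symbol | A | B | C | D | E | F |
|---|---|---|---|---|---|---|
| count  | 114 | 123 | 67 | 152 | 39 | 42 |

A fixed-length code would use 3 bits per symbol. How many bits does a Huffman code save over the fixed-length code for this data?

308

Fixed-length: 3 bits × 537 symbols = 1611 bits.
Huffman merges:
combine E(39), F(42) → 81
combine C(67), 81 → 148
combine A(114), B(123) → 237
combine 148, D(152) → 300
combine 237, 300 → 537
Huffman total = 81 + 148 + 237 + 300 + 537 = 1303 bits.
Saving = 1611 − 1303 = 308 bits.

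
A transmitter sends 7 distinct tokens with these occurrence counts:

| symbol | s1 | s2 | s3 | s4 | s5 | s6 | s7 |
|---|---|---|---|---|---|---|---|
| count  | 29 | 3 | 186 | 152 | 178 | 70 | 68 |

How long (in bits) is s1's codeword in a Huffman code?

Huffman merges, smallest pair first:
combine s2(3), s1(29) → 32
combine 32, s7(68) → 100
combine s6(70), 100 → 170
combine s4(152), 170 → 322
combine s5(178), s3(186) → 364
combine 322, 364 → 686
The subtree containing s1 is merged 5 times, so code length = 5.

5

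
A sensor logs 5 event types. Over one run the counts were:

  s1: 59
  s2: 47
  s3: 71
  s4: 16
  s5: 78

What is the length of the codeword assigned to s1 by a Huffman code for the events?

2

Build the tree from the bottom:
s4(16) + s2(47) → 63
s1(59) + 63 → 122
s3(71) + s5(78) → 149
122 + 149 → 271
s1 sits 2 levels below the root, so its codeword is 2 bits.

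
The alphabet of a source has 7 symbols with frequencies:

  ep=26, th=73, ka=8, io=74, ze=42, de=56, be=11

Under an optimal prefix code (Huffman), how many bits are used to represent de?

Build the tree from the bottom:
ka(8) + be(11) → 19
19 + ep(26) → 45
ze(42) + 45 → 87
de(56) + th(73) → 129
io(74) + 87 → 161
129 + 161 → 290
The subtree containing de is merged 2 times, so code length = 2.

2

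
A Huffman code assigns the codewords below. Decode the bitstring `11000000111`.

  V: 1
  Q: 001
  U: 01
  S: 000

VVSSVVV

Read left to right; each codeword is recognised as soon as it completes (prefix code):
  1→V | 1→V | 000→S | 000→S | 1→V | 1→V | 1→V
Decoded message: VVSSVVV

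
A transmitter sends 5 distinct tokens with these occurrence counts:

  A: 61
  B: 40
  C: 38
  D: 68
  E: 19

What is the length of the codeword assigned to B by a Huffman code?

Repeatedly merge the two smallest:
E(19) + C(38) → 57
B(40) + 57 → 97
A(61) + D(68) → 129
97 + 129 → 226
B sits 2 levels below the root, so its codeword is 2 bits.

2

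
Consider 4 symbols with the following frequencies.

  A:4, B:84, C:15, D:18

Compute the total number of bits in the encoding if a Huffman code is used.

177

Merge the two smallest weights repeatedly:
merge A(4) and C(15): 19
merge D(18) and 19: 37
merge 37 and B(84): 121
Total encoded bits = sum of merged weights = 19 + 37 + 121 = 177.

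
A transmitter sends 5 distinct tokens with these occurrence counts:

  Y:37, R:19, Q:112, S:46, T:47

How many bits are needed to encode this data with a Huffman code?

559

Merge the two smallest weights repeatedly:
combine R(19), Y(37) → 56
combine S(46), T(47) → 93
combine 56, 93 → 149
combine Q(112), 149 → 261
The encoded length is the sum of every internal node's weight: 56 + 93 + 149 + 261 = 559 bits.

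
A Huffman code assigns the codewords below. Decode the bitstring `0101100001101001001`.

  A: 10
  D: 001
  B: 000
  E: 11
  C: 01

Read left to right; each codeword is recognised as soon as it completes (prefix code):
  01→C | 01→C | 10→A | 000→B | 11→E | 01→C | 001→D | 001→D
Decoded message: CCABECDD

CCABECDD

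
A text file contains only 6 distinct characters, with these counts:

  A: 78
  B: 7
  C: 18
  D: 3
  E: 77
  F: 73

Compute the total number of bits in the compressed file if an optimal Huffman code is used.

550

Greedily combine the two least-frequent nodes:
D(3) + B(7) → 10
10 + C(18) → 28
28 + F(73) → 101
E(77) + A(78) → 155
101 + 155 → 256
The encoded length is the sum of every internal node's weight: 10 + 28 + 101 + 155 + 256 = 550 bits.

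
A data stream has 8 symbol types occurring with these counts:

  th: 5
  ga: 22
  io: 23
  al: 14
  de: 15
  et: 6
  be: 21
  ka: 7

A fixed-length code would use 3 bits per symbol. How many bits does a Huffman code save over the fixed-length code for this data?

16

Fixed-length: 3 bits × 113 symbols = 339 bits.
Huffman merges:
merge th(5) and et(6): 11
merge ka(7) and 11: 18
merge al(14) and de(15): 29
merge 18 and be(21): 39
merge ga(22) and io(23): 45
merge 29 and 39: 68
merge 45 and 68: 113
Huffman total = 11 + 18 + 29 + 39 + 45 + 68 + 113 = 323 bits.
Saving = 339 − 323 = 16 bits.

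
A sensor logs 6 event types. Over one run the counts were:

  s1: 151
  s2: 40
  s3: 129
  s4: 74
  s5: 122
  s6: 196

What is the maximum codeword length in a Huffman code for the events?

4

Merge the two lowest-weight nodes at each step:
combine s2(40), s4(74) → 114
combine 114, s5(122) → 236
combine s3(129), s1(151) → 280
combine s6(196), 236 → 432
combine 280, 432 → 712
The first pair merged (s2, s4) ends up deepest, at depth 4.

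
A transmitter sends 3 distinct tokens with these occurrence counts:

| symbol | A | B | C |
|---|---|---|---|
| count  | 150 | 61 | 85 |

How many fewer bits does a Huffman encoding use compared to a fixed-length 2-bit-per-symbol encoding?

150

Fixed-length: 2 bits × 296 symbols = 592 bits.
Huffman merges:
merge B(61) and C(85): 146
merge 146 and A(150): 296
Huffman total = 146 + 296 = 442 bits.
Saving = 592 − 442 = 150 bits.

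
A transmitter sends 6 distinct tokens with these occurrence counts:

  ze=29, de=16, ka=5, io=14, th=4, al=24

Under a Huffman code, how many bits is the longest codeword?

4

Merge the two lowest-weight nodes at each step:
th(4) + ka(5) → 9
9 + io(14) → 23
de(16) + 23 → 39
al(24) + ze(29) → 53
39 + 53 → 92
The rarest symbols sit at the bottom; the longest codeword is 4 bits.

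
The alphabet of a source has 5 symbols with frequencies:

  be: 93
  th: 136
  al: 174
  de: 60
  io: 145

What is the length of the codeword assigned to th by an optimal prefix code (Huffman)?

Huffman merges, smallest pair first:
merge de(60) and be(93): 153
merge th(136) and io(145): 281
merge 153 and al(174): 327
merge 281 and 327: 608
th's leaf is at depth 2, giving a 2-bit codeword.

2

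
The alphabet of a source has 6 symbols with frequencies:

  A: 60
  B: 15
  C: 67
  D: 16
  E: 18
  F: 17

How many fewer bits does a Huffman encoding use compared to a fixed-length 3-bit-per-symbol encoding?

128

Fixed-length: 3 bits × 193 symbols = 579 bits.
Huffman merges:
B(15) + D(16) → 31
F(17) + E(18) → 35
31 + 35 → 66
A(60) + 66 → 126
C(67) + 126 → 193
Huffman total = 31 + 35 + 66 + 126 + 193 = 451 bits.
Saving = 579 − 451 = 128 bits.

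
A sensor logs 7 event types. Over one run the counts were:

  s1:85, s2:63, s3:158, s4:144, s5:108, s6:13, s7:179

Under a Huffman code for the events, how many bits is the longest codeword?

Merge the two lowest-weight nodes at each step:
merge s6(13) and s2(63): 76
merge 76 and s1(85): 161
merge s5(108) and s4(144): 252
merge s3(158) and 161: 319
merge s7(179) and 252: 431
merge 319 and 431: 750
The first pair merged (s6, s2) ends up deepest, at depth 4.

4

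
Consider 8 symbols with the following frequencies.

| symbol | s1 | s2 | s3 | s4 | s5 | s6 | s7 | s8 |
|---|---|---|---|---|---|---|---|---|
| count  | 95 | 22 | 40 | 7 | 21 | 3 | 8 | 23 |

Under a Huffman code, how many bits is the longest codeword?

Merge the two lowest-weight nodes at each step:
s6(3) + s4(7) → 10
s7(8) + 10 → 18
18 + s5(21) → 39
s2(22) + s8(23) → 45
39 + s3(40) → 79
45 + 79 → 124
s1(95) + 124 → 219
The first pair merged (s6, s4) ends up deepest, at depth 6.

6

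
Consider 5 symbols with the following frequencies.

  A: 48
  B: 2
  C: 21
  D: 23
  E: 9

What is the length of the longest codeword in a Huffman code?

4

Merge the two lowest-weight nodes at each step:
merge B(2) and E(9): 11
merge 11 and C(21): 32
merge D(23) and 32: 55
merge A(48) and 55: 103
The rarest symbols sit at the bottom; the longest codeword is 4 bits.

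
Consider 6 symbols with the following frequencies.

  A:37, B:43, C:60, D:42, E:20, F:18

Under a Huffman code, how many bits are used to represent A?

3

Huffman merges, smallest pair first:
merge F(18) and E(20): 38
merge A(37) and 38: 75
merge D(42) and B(43): 85
merge C(60) and 75: 135
merge 85 and 135: 220
A's leaf is at depth 3, giving a 3-bit codeword.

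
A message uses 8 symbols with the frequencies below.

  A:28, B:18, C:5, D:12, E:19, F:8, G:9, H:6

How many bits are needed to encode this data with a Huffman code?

296

Greedily combine the two least-frequent nodes:
C(5) + H(6) → 11
F(8) + G(9) → 17
11 + D(12) → 23
17 + B(18) → 35
E(19) + 23 → 42
A(28) + 35 → 63
42 + 63 → 105
Each symbol's bit-cost is frequency × depth; summing gives 296 bits (equivalently 11 + 17 + 23 + 35 + 42 + 63 + 105).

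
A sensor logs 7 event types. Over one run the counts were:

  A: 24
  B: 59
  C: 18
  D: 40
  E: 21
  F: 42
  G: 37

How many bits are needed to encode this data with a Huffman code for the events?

Greedily combine the two least-frequent nodes:
C(18) + E(21) → 39
A(24) + G(37) → 61
39 + D(40) → 79
F(42) + B(59) → 101
61 + 79 → 140
101 + 140 → 241
Total encoded bits = sum of merged weights = 39 + 61 + 79 + 101 + 140 + 241 = 661.

661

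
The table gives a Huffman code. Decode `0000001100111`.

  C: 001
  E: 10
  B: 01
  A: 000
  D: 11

AADCD

Read left to right; each codeword is recognised as soon as it completes (prefix code):
  000→A | 000→A | 11→D | 001→C | 11→D
Decoded message: AADCD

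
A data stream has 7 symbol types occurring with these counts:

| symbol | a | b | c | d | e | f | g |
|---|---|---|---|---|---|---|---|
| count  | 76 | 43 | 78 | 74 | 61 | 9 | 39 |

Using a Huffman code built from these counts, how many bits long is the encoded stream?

Greedily combine the two least-frequent nodes:
combine f(9), g(39) → 48
combine b(43), 48 → 91
combine e(61), d(74) → 135
combine a(76), c(78) → 154
combine 91, 135 → 226
combine 154, 226 → 380
The encoded length is the sum of every internal node's weight: 48 + 91 + 135 + 154 + 226 + 380 = 1034 bits.

1034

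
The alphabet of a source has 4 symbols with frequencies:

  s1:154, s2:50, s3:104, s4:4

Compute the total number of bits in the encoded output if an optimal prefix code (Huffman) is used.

524

Build the Huffman tree bottom-up:
s4(4) + s2(50) → 54
54 + s3(104) → 158
s1(154) + 158 → 312
Total encoded bits = sum of merged weights = 54 + 158 + 312 = 524.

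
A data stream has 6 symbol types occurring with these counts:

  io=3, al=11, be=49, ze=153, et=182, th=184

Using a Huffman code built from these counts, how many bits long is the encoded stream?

1241

Greedily combine the two least-frequent nodes:
io(3) + al(11) → 14
14 + be(49) → 63
63 + ze(153) → 216
et(182) + th(184) → 366
216 + 366 → 582
The encoded length is the sum of every internal node's weight: 14 + 63 + 216 + 366 + 582 = 1241 bits.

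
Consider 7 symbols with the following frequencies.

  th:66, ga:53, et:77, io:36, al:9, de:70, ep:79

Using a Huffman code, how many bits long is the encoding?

1059

Merge the two smallest weights repeatedly:
merge al(9) and io(36): 45
merge 45 and ga(53): 98
merge th(66) and de(70): 136
merge et(77) and ep(79): 156
merge 98 and 136: 234
merge 156 and 234: 390
Each symbol's bit-cost is frequency × depth; summing gives 1059 bits (equivalently 45 + 98 + 136 + 156 + 234 + 390).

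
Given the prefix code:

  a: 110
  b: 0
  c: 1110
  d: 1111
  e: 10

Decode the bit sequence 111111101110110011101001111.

Read left to right; each codeword is recognised as soon as it completes (prefix code):
  1111→d | 1110→c | 1110→c | 110→a | 0→b | 1110→c | 10→e | 0→b | 1111→d
Decoded message: dccabcebd

dccabcebd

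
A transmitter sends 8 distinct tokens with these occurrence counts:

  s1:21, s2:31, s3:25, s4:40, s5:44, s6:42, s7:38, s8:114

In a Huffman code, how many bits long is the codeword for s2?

3

Repeatedly merge the two smallest:
s1(21) + s3(25) → 46
s2(31) + s7(38) → 69
s4(40) + s6(42) → 82
s5(44) + 46 → 90
69 + 82 → 151
90 + s8(114) → 204
151 + 204 → 355
s2 sits 3 levels below the root, so its codeword is 3 bits.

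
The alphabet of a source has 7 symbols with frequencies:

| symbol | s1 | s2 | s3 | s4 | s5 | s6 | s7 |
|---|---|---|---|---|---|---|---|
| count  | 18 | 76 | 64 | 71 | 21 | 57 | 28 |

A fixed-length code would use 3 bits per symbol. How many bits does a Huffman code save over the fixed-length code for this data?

Fixed-length: 3 bits × 335 symbols = 1005 bits.
Huffman merges:
s1(18) + s5(21) → 39
s7(28) + 39 → 67
s6(57) + s3(64) → 121
67 + s4(71) → 138
s2(76) + 121 → 197
138 + 197 → 335
Huffman total = 39 + 67 + 121 + 138 + 197 + 335 = 897 bits.
Saving = 1005 − 897 = 108 bits.

108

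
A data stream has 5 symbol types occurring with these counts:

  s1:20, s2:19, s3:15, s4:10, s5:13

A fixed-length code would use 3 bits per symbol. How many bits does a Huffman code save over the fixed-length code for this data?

54

Fixed-length: 3 bits × 77 symbols = 231 bits.
Huffman merges:
combine s4(10), s5(13) → 23
combine s3(15), s2(19) → 34
combine s1(20), 23 → 43
combine 34, 43 → 77
Huffman total = 23 + 34 + 43 + 77 = 177 bits.
Saving = 231 − 177 = 54 bits.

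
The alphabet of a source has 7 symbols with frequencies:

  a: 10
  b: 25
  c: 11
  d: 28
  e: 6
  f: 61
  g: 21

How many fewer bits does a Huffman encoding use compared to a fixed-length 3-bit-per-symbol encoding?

Fixed-length: 3 bits × 162 symbols = 486 bits.
Huffman merges:
e(6) + a(10) → 16
c(11) + 16 → 27
g(21) + b(25) → 46
27 + d(28) → 55
46 + 55 → 101
f(61) + 101 → 162
Huffman total = 16 + 27 + 46 + 55 + 101 + 162 = 407 bits.
Saving = 486 − 407 = 79 bits.

79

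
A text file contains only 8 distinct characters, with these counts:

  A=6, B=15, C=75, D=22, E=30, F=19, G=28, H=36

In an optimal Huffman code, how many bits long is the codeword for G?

3

Build the tree from the bottom:
combine A(6), B(15) → 21
combine F(19), 21 → 40
combine D(22), G(28) → 50
combine E(30), H(36) → 66
combine 40, 50 → 90
combine 66, C(75) → 141
combine 90, 141 → 231
The subtree containing G is merged 3 times, so code length = 3.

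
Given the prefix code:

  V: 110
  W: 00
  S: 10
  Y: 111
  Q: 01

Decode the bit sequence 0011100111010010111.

WYWYQWSY

Read left to right; each codeword is recognised as soon as it completes (prefix code):
  00→W | 111→Y | 00→W | 111→Y | 01→Q | 00→W | 10→S | 111→Y
Decoded message: WYWYQWSY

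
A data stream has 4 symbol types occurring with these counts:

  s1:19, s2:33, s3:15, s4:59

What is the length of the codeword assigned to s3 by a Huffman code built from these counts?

Huffman merges, smallest pair first:
s3(15) + s1(19) → 34
s2(33) + 34 → 67
s4(59) + 67 → 126
The subtree containing s3 is merged 3 times, so code length = 3.

3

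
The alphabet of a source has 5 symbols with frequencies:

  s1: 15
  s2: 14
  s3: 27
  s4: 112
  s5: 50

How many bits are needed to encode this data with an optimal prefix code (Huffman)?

409

Build the Huffman tree bottom-up:
merge s2(14) and s1(15): 29
merge s3(27) and 29: 56
merge s5(50) and 56: 106
merge 106 and s4(112): 218
Each symbol's bit-cost is frequency × depth; summing gives 409 bits (equivalently 29 + 56 + 106 + 218).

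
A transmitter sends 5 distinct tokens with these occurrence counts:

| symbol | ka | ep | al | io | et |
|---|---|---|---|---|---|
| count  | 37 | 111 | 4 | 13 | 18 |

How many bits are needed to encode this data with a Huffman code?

307

Build the Huffman tree bottom-up:
merge al(4) and io(13): 17
merge 17 and et(18): 35
merge 35 and ka(37): 72
merge 72 and ep(111): 183
Total encoded bits = sum of merged weights = 17 + 35 + 72 + 183 = 307.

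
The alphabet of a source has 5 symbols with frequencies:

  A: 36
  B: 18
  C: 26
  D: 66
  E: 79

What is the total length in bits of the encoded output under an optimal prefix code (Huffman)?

Greedily combine the two least-frequent nodes:
B(18) + C(26) → 44
A(36) + 44 → 80
D(66) + E(79) → 145
80 + 145 → 225
Each symbol's bit-cost is frequency × depth; summing gives 494 bits (equivalently 44 + 80 + 145 + 225).

494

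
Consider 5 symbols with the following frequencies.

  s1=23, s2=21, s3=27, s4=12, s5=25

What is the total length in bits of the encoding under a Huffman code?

Greedily combine the two least-frequent nodes:
combine s4(12), s2(21) → 33
combine s1(23), s5(25) → 48
combine s3(27), 33 → 60
combine 48, 60 → 108
The encoded length is the sum of every internal node's weight: 33 + 48 + 60 + 108 = 249 bits.

249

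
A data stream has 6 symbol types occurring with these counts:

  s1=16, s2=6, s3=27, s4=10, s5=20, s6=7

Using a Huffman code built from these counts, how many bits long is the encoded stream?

208

Merge the two smallest weights repeatedly:
s2(6) + s6(7) → 13
s4(10) + 13 → 23
s1(16) + s5(20) → 36
23 + s3(27) → 50
36 + 50 → 86
The encoded length is the sum of every internal node's weight: 13 + 23 + 36 + 50 + 86 = 208 bits.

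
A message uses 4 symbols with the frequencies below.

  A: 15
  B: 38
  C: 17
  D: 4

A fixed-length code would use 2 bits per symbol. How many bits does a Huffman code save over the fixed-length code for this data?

Fixed-length: 2 bits × 74 symbols = 148 bits.
Huffman merges:
D(4) + A(15) → 19
C(17) + 19 → 36
36 + B(38) → 74
Huffman total = 19 + 36 + 74 = 129 bits.
Saving = 148 − 129 = 19 bits.

19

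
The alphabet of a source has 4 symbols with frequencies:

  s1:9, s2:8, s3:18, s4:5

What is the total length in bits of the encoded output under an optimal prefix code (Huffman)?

Build the Huffman tree bottom-up:
s4(5) + s2(8) → 13
s1(9) + 13 → 22
s3(18) + 22 → 40
The encoded length is the sum of every internal node's weight: 13 + 22 + 40 = 75 bits.

75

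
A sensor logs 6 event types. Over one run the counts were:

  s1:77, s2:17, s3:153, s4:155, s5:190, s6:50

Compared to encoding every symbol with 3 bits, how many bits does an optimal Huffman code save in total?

431

Fixed-length: 3 bits × 642 symbols = 1926 bits.
Huffman merges:
merge s2(17) and s6(50): 67
merge 67 and s1(77): 144
merge 144 and s3(153): 297
merge s4(155) and s5(190): 345
merge 297 and 345: 642
Huffman total = 67 + 144 + 297 + 345 + 642 = 1495 bits.
Saving = 1926 − 1495 = 431 bits.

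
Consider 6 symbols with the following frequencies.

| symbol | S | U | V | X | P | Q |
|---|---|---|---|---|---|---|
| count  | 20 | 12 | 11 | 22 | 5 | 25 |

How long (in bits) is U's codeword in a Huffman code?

3

Huffman merges, smallest pair first:
merge P(5) and V(11): 16
merge U(12) and 16: 28
merge S(20) and X(22): 42
merge Q(25) and 28: 53
merge 42 and 53: 95
U sits 3 levels below the root, so its codeword is 3 bits.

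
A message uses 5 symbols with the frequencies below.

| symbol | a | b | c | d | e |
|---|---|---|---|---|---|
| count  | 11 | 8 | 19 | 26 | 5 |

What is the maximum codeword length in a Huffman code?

4

Merge the two lowest-weight nodes at each step:
combine e(5), b(8) → 13
combine a(11), 13 → 24
combine c(19), 24 → 43
combine d(26), 43 → 69
The first pair merged (e, b) ends up deepest, at depth 4.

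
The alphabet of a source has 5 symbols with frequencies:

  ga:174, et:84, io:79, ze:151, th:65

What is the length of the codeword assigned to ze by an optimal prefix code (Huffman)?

2

Huffman merges, smallest pair first:
merge th(65) and io(79): 144
merge et(84) and 144: 228
merge ze(151) and ga(174): 325
merge 228 and 325: 553
ze sits 2 levels below the root, so its codeword is 2 bits.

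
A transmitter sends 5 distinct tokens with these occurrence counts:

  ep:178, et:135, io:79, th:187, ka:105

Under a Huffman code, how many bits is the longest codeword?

Merge the two lowest-weight nodes at each step:
io(79) + ka(105) → 184
et(135) + ep(178) → 313
184 + th(187) → 371
313 + 371 → 684
The first pair merged (io, ka) ends up deepest, at depth 3.

3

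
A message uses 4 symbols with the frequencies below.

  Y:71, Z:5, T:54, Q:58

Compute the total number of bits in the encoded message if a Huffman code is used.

364

Merge the two smallest weights repeatedly:
Z(5) + T(54) → 59
Q(58) + 59 → 117
Y(71) + 117 → 188
The encoded length is the sum of every internal node's weight: 59 + 117 + 188 = 364 bits.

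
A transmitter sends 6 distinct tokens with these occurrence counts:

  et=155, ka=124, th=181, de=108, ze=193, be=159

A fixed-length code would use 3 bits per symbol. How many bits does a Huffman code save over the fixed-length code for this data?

374

Fixed-length: 3 bits × 920 symbols = 2760 bits.
Huffman merges:
merge de(108) and ka(124): 232
merge et(155) and be(159): 314
merge th(181) and ze(193): 374
merge 232 and 314: 546
merge 374 and 546: 920
Huffman total = 232 + 314 + 374 + 546 + 920 = 2386 bits.
Saving = 2760 − 2386 = 374 bits.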